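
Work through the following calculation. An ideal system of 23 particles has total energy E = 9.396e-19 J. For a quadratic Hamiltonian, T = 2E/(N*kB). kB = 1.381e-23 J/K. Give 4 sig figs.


Step 1: Numerator = 2*E = 2*9.396e-19 = 1.879e-18 J
Step 2: Denominator = N*kB = 23*1.381e-23 = 3.176e-22
Step 3: T = 1.879e-18 / 3.176e-22 = 5916 K

5916


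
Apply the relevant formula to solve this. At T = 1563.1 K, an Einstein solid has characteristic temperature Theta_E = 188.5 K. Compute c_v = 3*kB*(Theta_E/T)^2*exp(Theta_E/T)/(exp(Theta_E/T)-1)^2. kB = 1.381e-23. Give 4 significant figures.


Step 1: x = Theta_E/T = 188.5/1563.1 = 0.1206
Step 2: x^2 = 0.01454
Step 3: exp(x) = 1.128
Step 4: c_v = 3*1.381e-23*0.01454*1.128/(1.128-1)^2 = 4.138e-23

4.138e-23


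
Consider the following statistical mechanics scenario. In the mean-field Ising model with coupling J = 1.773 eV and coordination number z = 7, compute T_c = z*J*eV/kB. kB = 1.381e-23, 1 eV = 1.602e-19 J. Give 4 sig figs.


Step 1: z*J = 7*1.773 = 12.41 eV
Step 2: Convert to Joules: 12.41*1.602e-19 = 1.988e-18 J
Step 3: T_c = 1.988e-18 / 1.381e-23 = 1.44e+05 K

1.44e+05


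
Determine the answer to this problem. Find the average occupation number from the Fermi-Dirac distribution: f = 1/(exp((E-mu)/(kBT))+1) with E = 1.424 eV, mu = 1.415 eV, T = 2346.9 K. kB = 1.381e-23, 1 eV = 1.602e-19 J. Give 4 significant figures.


Step 1: (E - mu) = 1.424 - 1.415 = 0.009 eV
Step 2: Convert: (E-mu)*eV = 1.442e-21 J
Step 3: x = (E-mu)*eV/(kB*T) = 0.04449
Step 4: f = 1/(exp(0.04449)+1) = 0.4889

0.4889


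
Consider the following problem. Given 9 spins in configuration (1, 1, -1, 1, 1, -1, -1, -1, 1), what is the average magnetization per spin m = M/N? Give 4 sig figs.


Step 1: Count up spins (+1): 5, down spins (-1): 4
Step 2: Total magnetization M = 5 - 4 = 1
Step 3: m = M/N = 1/9 = 0.1111

0.1111


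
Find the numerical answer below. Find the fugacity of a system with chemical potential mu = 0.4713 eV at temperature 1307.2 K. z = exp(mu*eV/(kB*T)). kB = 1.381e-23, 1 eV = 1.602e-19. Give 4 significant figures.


Step 1: Convert mu to Joules: 0.4713*1.602e-19 = 7.55e-20 J
Step 2: kB*T = 1.381e-23*1307.2 = 1.805e-20 J
Step 3: mu/(kB*T) = 4.182
Step 4: z = exp(4.182) = 65.52

65.52


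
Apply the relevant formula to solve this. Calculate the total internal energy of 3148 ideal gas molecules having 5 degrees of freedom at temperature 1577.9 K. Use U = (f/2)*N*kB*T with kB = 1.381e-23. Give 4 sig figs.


Step 1: f/2 = 5/2 = 2.5
Step 2: N*kB*T = 3148*1.381e-23*1577.9 = 6.86e-17
Step 3: U = 2.5 * 6.86e-17 = 1.715e-16 J

1.715e-16


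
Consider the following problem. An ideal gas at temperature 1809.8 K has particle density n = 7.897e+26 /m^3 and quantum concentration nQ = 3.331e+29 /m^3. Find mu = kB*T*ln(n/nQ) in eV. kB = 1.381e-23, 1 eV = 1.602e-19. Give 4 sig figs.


Step 1: n/nQ = 7.897e+26/3.331e+29 = 0.002371
Step 2: ln(n/nQ) = -6.045
Step 3: mu = kB*T*ln(n/nQ) = 2.499e-20*-6.045 = -1.511e-19 J
Step 4: Convert to eV: -1.511e-19/1.602e-19 = -0.943 eV

-0.943


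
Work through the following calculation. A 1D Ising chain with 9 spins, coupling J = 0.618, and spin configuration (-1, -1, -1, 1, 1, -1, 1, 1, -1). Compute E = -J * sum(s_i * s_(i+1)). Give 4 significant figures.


Step 1: Nearest-neighbor products: 1, 1, -1, 1, -1, -1, 1, -1
Step 2: Sum of products = 0
Step 3: E = -0.618 * 0 = 0

0


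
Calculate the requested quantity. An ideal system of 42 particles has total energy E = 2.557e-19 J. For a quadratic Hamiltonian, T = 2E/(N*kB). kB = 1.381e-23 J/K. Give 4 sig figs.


Step 1: Numerator = 2*E = 2*2.557e-19 = 5.114e-19 J
Step 2: Denominator = N*kB = 42*1.381e-23 = 5.8e-22
Step 3: T = 5.114e-19 / 5.8e-22 = 881.7 K

881.7


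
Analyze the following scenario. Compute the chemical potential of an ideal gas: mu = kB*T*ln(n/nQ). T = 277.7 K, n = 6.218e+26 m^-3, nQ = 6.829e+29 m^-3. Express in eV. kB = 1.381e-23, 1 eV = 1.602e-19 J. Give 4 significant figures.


Step 1: n/nQ = 6.218e+26/6.829e+29 = 0.0009105
Step 2: ln(n/nQ) = -7.001
Step 3: mu = kB*T*ln(n/nQ) = 3.835e-21*-7.001 = -2.685e-20 J
Step 4: Convert to eV: -2.685e-20/1.602e-19 = -0.1676 eV

-0.1676


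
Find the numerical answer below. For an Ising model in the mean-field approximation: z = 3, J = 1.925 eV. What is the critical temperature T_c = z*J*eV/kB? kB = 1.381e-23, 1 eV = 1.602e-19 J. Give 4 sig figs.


Step 1: z*J = 3*1.925 = 5.775 eV
Step 2: Convert to Joules: 5.775*1.602e-19 = 9.252e-19 J
Step 3: T_c = 9.252e-19 / 1.381e-23 = 6.699e+04 K

6.699e+04


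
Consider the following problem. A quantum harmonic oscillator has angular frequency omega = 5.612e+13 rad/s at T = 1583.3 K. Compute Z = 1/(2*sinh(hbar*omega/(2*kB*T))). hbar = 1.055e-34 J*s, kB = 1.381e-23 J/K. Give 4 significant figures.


Step 1: Compute x = hbar*omega/(kB*T) = 1.055e-34*5.612e+13/(1.381e-23*1583.3) = 0.2708
Step 2: x/2 = 0.1354
Step 3: sinh(x/2) = 0.1358
Step 4: Z = 1/(2*0.1358) = 3.682

3.682


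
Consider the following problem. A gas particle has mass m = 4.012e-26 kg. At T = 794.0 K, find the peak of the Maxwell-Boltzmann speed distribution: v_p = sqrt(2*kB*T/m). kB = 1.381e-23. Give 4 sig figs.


Step 1: Numerator = 2*kB*T = 2*1.381e-23*794.0 = 2.193e-20
Step 2: Ratio = 2.193e-20 / 4.012e-26 = 5.466e+05
Step 3: v_p = sqrt(5.466e+05) = 739.3 m/s

739.3


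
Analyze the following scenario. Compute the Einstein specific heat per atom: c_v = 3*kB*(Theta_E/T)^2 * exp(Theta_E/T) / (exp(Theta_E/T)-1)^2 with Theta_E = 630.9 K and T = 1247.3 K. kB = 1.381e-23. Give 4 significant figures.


Step 1: x = Theta_E/T = 630.9/1247.3 = 0.5058
Step 2: x^2 = 0.2558
Step 3: exp(x) = 1.658
Step 4: c_v = 3*1.381e-23*0.2558*1.658/(1.658-1)^2 = 4.056e-23

4.056e-23


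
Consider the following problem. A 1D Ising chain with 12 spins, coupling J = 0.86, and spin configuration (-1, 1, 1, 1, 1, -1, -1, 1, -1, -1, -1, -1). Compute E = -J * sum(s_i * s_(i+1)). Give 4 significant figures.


Step 1: Nearest-neighbor products: -1, 1, 1, 1, -1, 1, -1, -1, 1, 1, 1
Step 2: Sum of products = 3
Step 3: E = -0.86 * 3 = -2.58

-2.58


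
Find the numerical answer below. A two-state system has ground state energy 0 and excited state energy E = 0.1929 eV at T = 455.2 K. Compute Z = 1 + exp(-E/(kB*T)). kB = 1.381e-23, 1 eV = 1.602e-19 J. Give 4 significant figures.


Step 1: Compute beta*E = E*eV/(kB*T) = 0.1929*1.602e-19/(1.381e-23*455.2) = 4.916
Step 2: exp(-beta*E) = exp(-4.916) = 0.007329
Step 3: Z = 1 + 0.007329 = 1.007

1.007


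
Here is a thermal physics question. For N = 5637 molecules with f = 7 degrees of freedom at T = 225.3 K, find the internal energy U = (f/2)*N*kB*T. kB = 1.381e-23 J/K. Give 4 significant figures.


Step 1: f/2 = 7/2 = 3.5
Step 2: N*kB*T = 5637*1.381e-23*225.3 = 1.754e-17
Step 3: U = 3.5 * 1.754e-17 = 6.139e-17 J

6.139e-17


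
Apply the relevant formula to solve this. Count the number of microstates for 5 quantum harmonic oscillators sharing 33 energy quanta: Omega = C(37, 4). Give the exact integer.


Step 1: Use binomial coefficient C(37, 4)
Step 2: Numerator = 37! / 33!
Step 3: Denominator = 4!
Step 4: Omega = 66045

66045


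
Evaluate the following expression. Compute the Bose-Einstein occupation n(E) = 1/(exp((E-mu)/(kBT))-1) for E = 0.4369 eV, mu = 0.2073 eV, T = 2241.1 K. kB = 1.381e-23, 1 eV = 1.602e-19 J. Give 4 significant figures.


Step 1: (E - mu) = 0.2296 eV
Step 2: x = (E-mu)*eV/(kB*T) = 0.2296*1.602e-19/(1.381e-23*2241.1) = 1.188
Step 3: exp(x) = 3.282
Step 4: n = 1/(exp(x)-1) = 0.4382

0.4382


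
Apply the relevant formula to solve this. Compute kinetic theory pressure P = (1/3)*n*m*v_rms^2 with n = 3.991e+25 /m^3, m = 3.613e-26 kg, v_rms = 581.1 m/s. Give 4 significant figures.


Step 1: v_rms^2 = 581.1^2 = 3.377e+05
Step 2: n*m = 3.991e+25*3.613e-26 = 1.442
Step 3: P = (1/3)*1.442*3.377e+05 = 1.623e+05 Pa

1.623e+05


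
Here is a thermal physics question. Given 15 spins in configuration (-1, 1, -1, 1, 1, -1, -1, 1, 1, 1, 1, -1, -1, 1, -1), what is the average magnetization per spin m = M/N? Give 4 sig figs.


Step 1: Count up spins (+1): 8, down spins (-1): 7
Step 2: Total magnetization M = 8 - 7 = 1
Step 3: m = M/N = 1/15 = 0.06667

0.06667


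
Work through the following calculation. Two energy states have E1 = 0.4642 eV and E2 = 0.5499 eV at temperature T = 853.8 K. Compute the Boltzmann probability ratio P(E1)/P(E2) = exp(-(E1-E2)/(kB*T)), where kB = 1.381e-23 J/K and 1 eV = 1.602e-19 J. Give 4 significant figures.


Step 1: Compute energy difference dE = E1 - E2 = 0.4642 - 0.5499 = -0.0857 eV
Step 2: Convert to Joules: dE_J = -0.0857 * 1.602e-19 = -1.373e-20 J
Step 3: Compute exponent = -dE_J / (kB * T) = -(-1.373e-20) / (1.381e-23 * 853.8) = 1.164
Step 4: P(E1)/P(E2) = exp(1.164) = 3.204

3.204


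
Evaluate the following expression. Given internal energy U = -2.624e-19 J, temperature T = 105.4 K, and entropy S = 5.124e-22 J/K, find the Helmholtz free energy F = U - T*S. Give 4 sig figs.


Step 1: T*S = 105.4 * 5.124e-22 = 5.401e-20 J
Step 2: F = U - T*S = -2.624e-19 - 5.401e-20
Step 3: F = -3.164e-19 J

-3.164e-19


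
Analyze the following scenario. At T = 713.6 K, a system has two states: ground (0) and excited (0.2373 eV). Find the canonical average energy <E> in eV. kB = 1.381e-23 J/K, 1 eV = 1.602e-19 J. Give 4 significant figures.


Step 1: beta*E = 0.2373*1.602e-19/(1.381e-23*713.6) = 3.858
Step 2: exp(-beta*E) = 0.02112
Step 3: <E> = 0.2373*0.02112/(1+0.02112) = 0.004908 eV

0.004908


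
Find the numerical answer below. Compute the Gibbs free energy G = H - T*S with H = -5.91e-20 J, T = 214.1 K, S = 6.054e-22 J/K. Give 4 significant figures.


Step 1: T*S = 214.1 * 6.054e-22 = 1.296e-19 J
Step 2: G = H - T*S = -5.91e-20 - 1.296e-19
Step 3: G = -1.887e-19 J

-1.887e-19


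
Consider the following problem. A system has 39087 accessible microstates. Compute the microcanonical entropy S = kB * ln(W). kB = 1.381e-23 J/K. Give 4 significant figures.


Step 1: ln(W) = ln(39087) = 10.57
Step 2: S = kB * ln(W) = 1.381e-23 * 10.57
Step 3: S = 1.46e-22 J/K

1.46e-22


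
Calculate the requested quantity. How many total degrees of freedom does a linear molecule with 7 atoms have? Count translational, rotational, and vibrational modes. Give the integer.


Step 1: Translational DOF = 3
Step 2: Rotational DOF (linear) = 2
Step 3: Vibrational DOF = 3*7 - 5 = 16
Step 4: Total = 3 + 2 + 16 = 21

21


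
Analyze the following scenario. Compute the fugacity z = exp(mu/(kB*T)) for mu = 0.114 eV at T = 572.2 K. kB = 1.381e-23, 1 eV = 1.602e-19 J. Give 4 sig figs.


Step 1: Convert mu to Joules: 0.114*1.602e-19 = 1.826e-20 J
Step 2: kB*T = 1.381e-23*572.2 = 7.902e-21 J
Step 3: mu/(kB*T) = 2.311
Step 4: z = exp(2.311) = 10.09

10.09


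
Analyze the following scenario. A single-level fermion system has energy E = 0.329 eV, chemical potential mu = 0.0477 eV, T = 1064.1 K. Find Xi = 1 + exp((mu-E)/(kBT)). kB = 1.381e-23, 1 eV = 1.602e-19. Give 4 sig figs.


Step 1: (mu - E) = 0.0477 - 0.329 = -0.2813 eV
Step 2: x = (mu-E)*eV/(kB*T) = -0.2813*1.602e-19/(1.381e-23*1064.1) = -3.067
Step 3: exp(x) = 0.04658
Step 4: Xi = 1 + 0.04658 = 1.047

1.047


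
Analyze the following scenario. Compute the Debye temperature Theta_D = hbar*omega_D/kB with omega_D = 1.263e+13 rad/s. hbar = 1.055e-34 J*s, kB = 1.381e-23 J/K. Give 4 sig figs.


Step 1: hbar*omega_D = 1.055e-34 * 1.263e+13 = 1.332e-21 J
Step 2: Theta_D = 1.332e-21 / 1.381e-23
Step 3: Theta_D = 96.49 K

96.49


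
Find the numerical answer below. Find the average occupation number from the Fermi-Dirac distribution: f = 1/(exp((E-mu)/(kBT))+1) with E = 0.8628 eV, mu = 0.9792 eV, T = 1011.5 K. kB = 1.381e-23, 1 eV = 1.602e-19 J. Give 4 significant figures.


Step 1: (E - mu) = 0.8628 - 0.9792 = -0.1164 eV
Step 2: Convert: (E-mu)*eV = -1.865e-20 J
Step 3: x = (E-mu)*eV/(kB*T) = -1.335
Step 4: f = 1/(exp(-1.335)+1) = 0.7917

0.7917


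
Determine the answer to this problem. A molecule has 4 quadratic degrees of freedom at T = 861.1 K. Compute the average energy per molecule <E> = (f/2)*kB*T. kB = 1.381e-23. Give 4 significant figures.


Step 1: f/2 = 4/2 = 2
Step 2: kB*T = 1.381e-23 * 861.1 = 1.189e-20
Step 3: <E> = 2 * 1.189e-20 = 2.378e-20 J

2.378e-20


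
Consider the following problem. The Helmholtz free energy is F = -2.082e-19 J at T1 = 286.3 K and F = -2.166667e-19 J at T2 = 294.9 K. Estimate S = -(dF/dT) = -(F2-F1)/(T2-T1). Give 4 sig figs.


Step 1: dF = F2 - F1 = -2.166667e-19 - (-2.082e-19) = -8.4667e-21 J
Step 2: dT = T2 - T1 = 294.9 - 286.3 = 8.6 K
Step 3: S = -dF/dT = -(-8.4667e-21)/8.6 = 9.845e-22 J/K

9.845e-22


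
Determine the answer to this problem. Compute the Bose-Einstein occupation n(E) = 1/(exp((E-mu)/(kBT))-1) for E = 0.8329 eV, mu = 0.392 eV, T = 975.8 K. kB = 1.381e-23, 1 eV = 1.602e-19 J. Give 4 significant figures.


Step 1: (E - mu) = 0.4409 eV
Step 2: x = (E-mu)*eV/(kB*T) = 0.4409*1.602e-19/(1.381e-23*975.8) = 5.241
Step 3: exp(x) = 188.9
Step 4: n = 1/(exp(x)-1) = 0.005321

0.005321


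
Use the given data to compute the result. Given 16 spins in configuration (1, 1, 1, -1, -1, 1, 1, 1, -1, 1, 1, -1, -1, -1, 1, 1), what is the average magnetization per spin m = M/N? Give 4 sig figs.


Step 1: Count up spins (+1): 10, down spins (-1): 6
Step 2: Total magnetization M = 10 - 6 = 4
Step 3: m = M/N = 4/16 = 0.25

0.25


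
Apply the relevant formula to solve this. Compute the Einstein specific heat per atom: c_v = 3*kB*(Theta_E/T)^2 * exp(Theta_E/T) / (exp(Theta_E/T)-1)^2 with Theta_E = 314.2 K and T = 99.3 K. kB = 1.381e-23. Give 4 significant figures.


Step 1: x = Theta_E/T = 314.2/99.3 = 3.164
Step 2: x^2 = 10.01
Step 3: exp(x) = 23.67
Step 4: c_v = 3*1.381e-23*10.01*23.67/(23.67-1)^2 = 1.911e-23

1.911e-23


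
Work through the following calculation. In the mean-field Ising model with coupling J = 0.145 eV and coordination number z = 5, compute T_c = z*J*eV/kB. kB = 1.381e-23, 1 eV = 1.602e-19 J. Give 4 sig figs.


Step 1: z*J = 5*0.145 = 0.725 eV
Step 2: Convert to Joules: 0.725*1.602e-19 = 1.161e-19 J
Step 3: T_c = 1.161e-19 / 1.381e-23 = 8410 K

8410


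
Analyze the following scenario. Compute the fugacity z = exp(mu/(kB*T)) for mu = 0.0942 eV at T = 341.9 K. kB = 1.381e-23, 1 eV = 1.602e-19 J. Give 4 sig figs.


Step 1: Convert mu to Joules: 0.0942*1.602e-19 = 1.509e-20 J
Step 2: kB*T = 1.381e-23*341.9 = 4.722e-21 J
Step 3: mu/(kB*T) = 3.196
Step 4: z = exp(3.196) = 24.44

24.44


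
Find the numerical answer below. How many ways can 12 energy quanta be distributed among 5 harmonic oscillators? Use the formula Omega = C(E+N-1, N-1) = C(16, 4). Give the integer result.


Step 1: Use binomial coefficient C(16, 4)
Step 2: Numerator = 16! / 12!
Step 3: Denominator = 4!
Step 4: Omega = 1820

1820


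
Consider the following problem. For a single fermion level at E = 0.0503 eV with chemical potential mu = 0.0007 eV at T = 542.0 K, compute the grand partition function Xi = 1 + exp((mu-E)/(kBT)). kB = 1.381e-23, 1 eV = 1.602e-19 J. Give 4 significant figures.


Step 1: (mu - E) = 0.0007 - 0.0503 = -0.0496 eV
Step 2: x = (mu-E)*eV/(kB*T) = -0.0496*1.602e-19/(1.381e-23*542.0) = -1.062
Step 3: exp(x) = 0.3459
Step 4: Xi = 1 + 0.3459 = 1.346

1.346


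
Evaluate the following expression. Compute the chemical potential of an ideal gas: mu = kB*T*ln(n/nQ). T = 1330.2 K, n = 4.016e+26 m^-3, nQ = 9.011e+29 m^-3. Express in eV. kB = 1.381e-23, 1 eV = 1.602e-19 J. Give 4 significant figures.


Step 1: n/nQ = 4.016e+26/9.011e+29 = 0.0004457
Step 2: ln(n/nQ) = -7.716
Step 3: mu = kB*T*ln(n/nQ) = 1.837e-20*-7.716 = -1.417e-19 J
Step 4: Convert to eV: -1.417e-19/1.602e-19 = -0.8848 eV

-0.8848


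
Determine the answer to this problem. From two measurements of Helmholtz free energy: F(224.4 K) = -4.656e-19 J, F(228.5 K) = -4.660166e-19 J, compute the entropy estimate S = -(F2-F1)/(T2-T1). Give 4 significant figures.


Step 1: dF = F2 - F1 = -4.660166e-19 - (-4.656e-19) = -4.166e-22 J
Step 2: dT = T2 - T1 = 228.5 - 224.4 = 4.1 K
Step 3: S = -dF/dT = -(-4.166e-22)/4.1 = 1.016e-22 J/K

1.016e-22


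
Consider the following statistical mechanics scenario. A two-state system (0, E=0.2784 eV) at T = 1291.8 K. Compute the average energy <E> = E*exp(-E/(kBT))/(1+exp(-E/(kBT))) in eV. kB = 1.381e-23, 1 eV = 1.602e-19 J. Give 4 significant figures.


Step 1: beta*E = 0.2784*1.602e-19/(1.381e-23*1291.8) = 2.5
Step 2: exp(-beta*E) = 0.08208
Step 3: <E> = 0.2784*0.08208/(1+0.08208) = 0.02112 eV

0.02112


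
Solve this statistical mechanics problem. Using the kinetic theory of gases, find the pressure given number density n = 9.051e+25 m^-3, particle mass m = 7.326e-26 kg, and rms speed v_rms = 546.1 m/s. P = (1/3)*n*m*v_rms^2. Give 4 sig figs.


Step 1: v_rms^2 = 546.1^2 = 2.982e+05
Step 2: n*m = 9.051e+25*7.326e-26 = 6.631
Step 3: P = (1/3)*6.631*2.982e+05 = 6.592e+05 Pa

6.592e+05


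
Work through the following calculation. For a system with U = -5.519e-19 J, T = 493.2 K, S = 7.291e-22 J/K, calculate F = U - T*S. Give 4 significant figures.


Step 1: T*S = 493.2 * 7.291e-22 = 3.596e-19 J
Step 2: F = U - T*S = -5.519e-19 - 3.596e-19
Step 3: F = -9.115e-19 J

-9.115e-19


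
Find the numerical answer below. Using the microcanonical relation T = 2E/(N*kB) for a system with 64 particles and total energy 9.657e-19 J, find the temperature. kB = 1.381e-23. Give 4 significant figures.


Step 1: Numerator = 2*E = 2*9.657e-19 = 1.931e-18 J
Step 2: Denominator = N*kB = 64*1.381e-23 = 8.838e-22
Step 3: T = 1.931e-18 / 8.838e-22 = 2185 K

2185


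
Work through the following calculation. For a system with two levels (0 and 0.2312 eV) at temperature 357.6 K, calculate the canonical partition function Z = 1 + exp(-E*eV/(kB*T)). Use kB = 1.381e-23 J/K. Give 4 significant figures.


Step 1: Compute beta*E = E*eV/(kB*T) = 0.2312*1.602e-19/(1.381e-23*357.6) = 7.5
Step 2: exp(-beta*E) = exp(-7.5) = 0.0005531
Step 3: Z = 1 + 0.0005531 = 1.001

1.001


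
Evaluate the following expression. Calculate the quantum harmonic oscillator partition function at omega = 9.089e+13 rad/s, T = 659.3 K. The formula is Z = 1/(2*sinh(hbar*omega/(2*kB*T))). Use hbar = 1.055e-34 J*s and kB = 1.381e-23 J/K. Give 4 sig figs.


Step 1: Compute x = hbar*omega/(kB*T) = 1.055e-34*9.089e+13/(1.381e-23*659.3) = 1.053
Step 2: x/2 = 0.5266
Step 3: sinh(x/2) = 0.5513
Step 4: Z = 1/(2*0.5513) = 0.907

0.907


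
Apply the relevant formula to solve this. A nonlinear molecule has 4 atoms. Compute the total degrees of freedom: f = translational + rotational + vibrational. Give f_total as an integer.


Step 1: Translational DOF = 3
Step 2: Rotational DOF (nonlinear) = 3
Step 3: Vibrational DOF = 3*4 - 6 = 6
Step 4: Total = 3 + 3 + 6 = 12

12


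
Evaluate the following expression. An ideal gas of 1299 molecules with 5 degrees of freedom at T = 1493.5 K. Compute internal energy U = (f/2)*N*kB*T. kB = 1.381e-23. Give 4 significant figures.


Step 1: f/2 = 5/2 = 2.5
Step 2: N*kB*T = 1299*1.381e-23*1493.5 = 2.679e-17
Step 3: U = 2.5 * 2.679e-17 = 6.698e-17 J

6.698e-17


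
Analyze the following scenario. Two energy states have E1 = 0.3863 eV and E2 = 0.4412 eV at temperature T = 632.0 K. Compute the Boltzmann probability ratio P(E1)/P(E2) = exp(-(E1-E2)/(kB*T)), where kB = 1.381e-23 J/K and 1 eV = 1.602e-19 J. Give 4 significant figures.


Step 1: Compute energy difference dE = E1 - E2 = 0.3863 - 0.4412 = -0.0549 eV
Step 2: Convert to Joules: dE_J = -0.0549 * 1.602e-19 = -8.795e-21 J
Step 3: Compute exponent = -dE_J / (kB * T) = -(-8.795e-21) / (1.381e-23 * 632.0) = 1.008
Step 4: P(E1)/P(E2) = exp(1.008) = 2.739

2.739


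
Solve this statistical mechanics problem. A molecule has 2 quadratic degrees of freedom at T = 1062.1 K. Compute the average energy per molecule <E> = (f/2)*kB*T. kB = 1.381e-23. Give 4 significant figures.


Step 1: f/2 = 2/2 = 1
Step 2: kB*T = 1.381e-23 * 1062.1 = 1.467e-20
Step 3: <E> = 1 * 1.467e-20 = 1.467e-20 J

1.467e-20


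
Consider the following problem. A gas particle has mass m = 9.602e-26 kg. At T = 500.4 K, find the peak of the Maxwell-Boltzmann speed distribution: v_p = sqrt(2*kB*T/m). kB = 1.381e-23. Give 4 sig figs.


Step 1: Numerator = 2*kB*T = 2*1.381e-23*500.4 = 1.382e-20
Step 2: Ratio = 1.382e-20 / 9.602e-26 = 1.439e+05
Step 3: v_p = sqrt(1.439e+05) = 379.4 m/s

379.4


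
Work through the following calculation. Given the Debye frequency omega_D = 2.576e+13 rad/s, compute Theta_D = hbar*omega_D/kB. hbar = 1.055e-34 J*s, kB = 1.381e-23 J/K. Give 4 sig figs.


Step 1: hbar*omega_D = 1.055e-34 * 2.576e+13 = 2.718e-21 J
Step 2: Theta_D = 2.718e-21 / 1.381e-23
Step 3: Theta_D = 196.8 K

196.8


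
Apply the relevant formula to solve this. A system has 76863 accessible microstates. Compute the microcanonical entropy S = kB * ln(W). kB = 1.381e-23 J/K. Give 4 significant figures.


Step 1: ln(W) = ln(76863) = 11.25
Step 2: S = kB * ln(W) = 1.381e-23 * 11.25
Step 3: S = 1.554e-22 J/K

1.554e-22


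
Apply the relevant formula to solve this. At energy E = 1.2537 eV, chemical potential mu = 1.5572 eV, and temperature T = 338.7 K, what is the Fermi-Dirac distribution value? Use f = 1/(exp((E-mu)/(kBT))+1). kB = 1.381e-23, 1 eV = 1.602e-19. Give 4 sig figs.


Step 1: (E - mu) = 1.2537 - 1.5572 = -0.3035 eV
Step 2: Convert: (E-mu)*eV = -4.862e-20 J
Step 3: x = (E-mu)*eV/(kB*T) = -10.39
Step 4: f = 1/(exp(-10.39)+1) = 1

1


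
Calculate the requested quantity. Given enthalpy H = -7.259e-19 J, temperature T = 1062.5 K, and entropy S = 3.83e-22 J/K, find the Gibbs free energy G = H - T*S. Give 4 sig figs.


Step 1: T*S = 1062.5 * 3.83e-22 = 4.069e-19 J
Step 2: G = H - T*S = -7.259e-19 - 4.069e-19
Step 3: G = -1.133e-18 J

-1.133e-18


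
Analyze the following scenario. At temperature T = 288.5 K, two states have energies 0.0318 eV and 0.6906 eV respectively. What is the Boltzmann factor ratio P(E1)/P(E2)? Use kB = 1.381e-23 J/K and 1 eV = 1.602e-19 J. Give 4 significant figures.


Step 1: Compute energy difference dE = E1 - E2 = 0.0318 - 0.6906 = -0.6588 eV
Step 2: Convert to Joules: dE_J = -0.6588 * 1.602e-19 = -1.055e-19 J
Step 3: Compute exponent = -dE_J / (kB * T) = -(-1.055e-19) / (1.381e-23 * 288.5) = 26.49
Step 4: P(E1)/P(E2) = exp(26.49) = 3.194e+11

3.194e+11


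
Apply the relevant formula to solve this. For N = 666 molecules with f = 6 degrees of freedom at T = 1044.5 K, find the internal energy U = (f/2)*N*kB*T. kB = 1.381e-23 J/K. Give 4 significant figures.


Step 1: f/2 = 6/2 = 3.0
Step 2: N*kB*T = 666*1.381e-23*1044.5 = 9.607e-18
Step 3: U = 3.0 * 9.607e-18 = 2.882e-17 J

2.882e-17


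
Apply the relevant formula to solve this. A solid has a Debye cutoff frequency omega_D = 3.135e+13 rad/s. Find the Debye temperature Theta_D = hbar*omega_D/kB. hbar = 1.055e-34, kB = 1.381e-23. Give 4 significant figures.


Step 1: hbar*omega_D = 1.055e-34 * 3.135e+13 = 3.307e-21 J
Step 2: Theta_D = 3.307e-21 / 1.381e-23
Step 3: Theta_D = 239.5 K

239.5


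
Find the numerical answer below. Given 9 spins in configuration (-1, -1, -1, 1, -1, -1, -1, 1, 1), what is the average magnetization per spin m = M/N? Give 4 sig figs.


Step 1: Count up spins (+1): 3, down spins (-1): 6
Step 2: Total magnetization M = 3 - 6 = -3
Step 3: m = M/N = -3/9 = -0.3333

-0.3333


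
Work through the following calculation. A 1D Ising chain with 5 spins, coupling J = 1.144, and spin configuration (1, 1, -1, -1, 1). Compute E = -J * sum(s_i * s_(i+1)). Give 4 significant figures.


Step 1: Nearest-neighbor products: 1, -1, 1, -1
Step 2: Sum of products = 0
Step 3: E = -1.144 * 0 = 0

0


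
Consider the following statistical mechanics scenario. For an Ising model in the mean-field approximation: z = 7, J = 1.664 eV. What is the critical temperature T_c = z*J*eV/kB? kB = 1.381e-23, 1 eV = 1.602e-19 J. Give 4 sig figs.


Step 1: z*J = 7*1.664 = 11.65 eV
Step 2: Convert to Joules: 11.65*1.602e-19 = 1.866e-18 J
Step 3: T_c = 1.866e-18 / 1.381e-23 = 1.351e+05 K

1.351e+05


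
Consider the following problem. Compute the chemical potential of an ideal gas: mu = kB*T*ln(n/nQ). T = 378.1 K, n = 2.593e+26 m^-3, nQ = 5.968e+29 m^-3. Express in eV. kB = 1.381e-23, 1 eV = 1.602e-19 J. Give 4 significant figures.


Step 1: n/nQ = 2.593e+26/5.968e+29 = 0.0004345
Step 2: ln(n/nQ) = -7.741
Step 3: mu = kB*T*ln(n/nQ) = 5.222e-21*-7.741 = -4.042e-20 J
Step 4: Convert to eV: -4.042e-20/1.602e-19 = -0.2523 eV

-0.2523


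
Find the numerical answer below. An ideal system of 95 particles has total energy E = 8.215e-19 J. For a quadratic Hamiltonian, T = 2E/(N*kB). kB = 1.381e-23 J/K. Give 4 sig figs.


Step 1: Numerator = 2*E = 2*8.215e-19 = 1.643e-18 J
Step 2: Denominator = N*kB = 95*1.381e-23 = 1.312e-21
Step 3: T = 1.643e-18 / 1.312e-21 = 1252 K

1252


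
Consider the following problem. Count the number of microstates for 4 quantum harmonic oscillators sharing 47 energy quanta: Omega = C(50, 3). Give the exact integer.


Step 1: Use binomial coefficient C(50, 3)
Step 2: Numerator = 50! / 47!
Step 3: Denominator = 3!
Step 4: Omega = 19600

19600


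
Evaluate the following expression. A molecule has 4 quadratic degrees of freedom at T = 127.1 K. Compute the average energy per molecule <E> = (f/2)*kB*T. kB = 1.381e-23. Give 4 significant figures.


Step 1: f/2 = 4/2 = 2
Step 2: kB*T = 1.381e-23 * 127.1 = 1.755e-21
Step 3: <E> = 2 * 1.755e-21 = 3.511e-21 J

3.511e-21


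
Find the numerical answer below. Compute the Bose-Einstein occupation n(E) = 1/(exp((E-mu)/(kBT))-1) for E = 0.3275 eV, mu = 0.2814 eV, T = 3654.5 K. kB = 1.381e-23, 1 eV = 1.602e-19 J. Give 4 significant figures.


Step 1: (E - mu) = 0.0461 eV
Step 2: x = (E-mu)*eV/(kB*T) = 0.0461*1.602e-19/(1.381e-23*3654.5) = 0.1463
Step 3: exp(x) = 1.158
Step 4: n = 1/(exp(x)-1) = 6.346

6.346


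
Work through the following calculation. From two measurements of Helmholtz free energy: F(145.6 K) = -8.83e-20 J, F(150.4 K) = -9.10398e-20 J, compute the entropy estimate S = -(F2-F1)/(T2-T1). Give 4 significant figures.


Step 1: dF = F2 - F1 = -9.10398e-20 - (-8.83e-20) = -2.7398e-21 J
Step 2: dT = T2 - T1 = 150.4 - 145.6 = 4.8 K
Step 3: S = -dF/dT = -(-2.7398e-21)/4.8 = 5.708e-22 J/K

5.708e-22


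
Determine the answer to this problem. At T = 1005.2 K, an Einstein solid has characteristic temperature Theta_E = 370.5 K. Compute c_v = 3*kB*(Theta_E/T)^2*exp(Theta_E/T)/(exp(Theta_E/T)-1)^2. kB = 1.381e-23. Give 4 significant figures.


Step 1: x = Theta_E/T = 370.5/1005.2 = 0.3686
Step 2: x^2 = 0.1359
Step 3: exp(x) = 1.446
Step 4: c_v = 3*1.381e-23*0.1359*1.446/(1.446-1)^2 = 4.096e-23

4.096e-23


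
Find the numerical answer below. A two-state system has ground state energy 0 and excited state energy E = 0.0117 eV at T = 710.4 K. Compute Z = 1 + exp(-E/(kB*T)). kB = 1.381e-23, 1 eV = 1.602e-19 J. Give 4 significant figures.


Step 1: Compute beta*E = E*eV/(kB*T) = 0.0117*1.602e-19/(1.381e-23*710.4) = 0.1911
Step 2: exp(-beta*E) = exp(-0.1911) = 0.8261
Step 3: Z = 1 + 0.8261 = 1.826

1.826


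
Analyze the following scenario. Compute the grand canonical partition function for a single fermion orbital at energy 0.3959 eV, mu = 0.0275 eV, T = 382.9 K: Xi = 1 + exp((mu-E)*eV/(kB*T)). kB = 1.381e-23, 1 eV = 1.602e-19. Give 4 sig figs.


Step 1: (mu - E) = 0.0275 - 0.3959 = -0.3684 eV
Step 2: x = (mu-E)*eV/(kB*T) = -0.3684*1.602e-19/(1.381e-23*382.9) = -11.16
Step 3: exp(x) = 1.422e-05
Step 4: Xi = 1 + 1.422e-05 = 1

1


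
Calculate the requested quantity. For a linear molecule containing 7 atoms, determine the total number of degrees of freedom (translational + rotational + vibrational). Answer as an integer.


Step 1: Translational DOF = 3
Step 2: Rotational DOF (linear) = 2
Step 3: Vibrational DOF = 3*7 - 5 = 16
Step 4: Total = 3 + 2 + 16 = 21

21


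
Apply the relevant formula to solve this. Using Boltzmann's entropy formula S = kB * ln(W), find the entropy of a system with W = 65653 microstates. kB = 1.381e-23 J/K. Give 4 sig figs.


Step 1: ln(W) = ln(65653) = 11.09
Step 2: S = kB * ln(W) = 1.381e-23 * 11.09
Step 3: S = 1.532e-22 J/K

1.532e-22


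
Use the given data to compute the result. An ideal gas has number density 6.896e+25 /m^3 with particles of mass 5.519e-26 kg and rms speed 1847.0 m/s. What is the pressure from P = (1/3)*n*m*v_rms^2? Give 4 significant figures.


Step 1: v_rms^2 = 1847.0^2 = 3.411e+06
Step 2: n*m = 6.896e+25*5.519e-26 = 3.806
Step 3: P = (1/3)*3.806*3.411e+06 = 4.328e+06 Pa

4.328e+06


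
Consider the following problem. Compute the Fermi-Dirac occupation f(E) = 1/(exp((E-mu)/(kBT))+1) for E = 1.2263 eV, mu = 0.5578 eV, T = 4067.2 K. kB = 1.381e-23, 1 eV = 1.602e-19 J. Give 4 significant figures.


Step 1: (E - mu) = 1.2263 - 0.5578 = 0.6685 eV
Step 2: Convert: (E-mu)*eV = 1.071e-19 J
Step 3: x = (E-mu)*eV/(kB*T) = 1.907
Step 4: f = 1/(exp(1.907)+1) = 0.1294

0.1294


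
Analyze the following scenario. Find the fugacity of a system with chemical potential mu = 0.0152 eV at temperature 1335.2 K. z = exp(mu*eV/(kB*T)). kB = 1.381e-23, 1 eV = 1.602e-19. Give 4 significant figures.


Step 1: Convert mu to Joules: 0.0152*1.602e-19 = 2.435e-21 J
Step 2: kB*T = 1.381e-23*1335.2 = 1.844e-20 J
Step 3: mu/(kB*T) = 0.1321
Step 4: z = exp(0.1321) = 1.141

1.141


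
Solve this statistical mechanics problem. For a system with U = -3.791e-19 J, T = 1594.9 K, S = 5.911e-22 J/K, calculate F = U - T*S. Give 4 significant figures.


Step 1: T*S = 1594.9 * 5.911e-22 = 9.427e-19 J
Step 2: F = U - T*S = -3.791e-19 - 9.427e-19
Step 3: F = -1.322e-18 J

-1.322e-18


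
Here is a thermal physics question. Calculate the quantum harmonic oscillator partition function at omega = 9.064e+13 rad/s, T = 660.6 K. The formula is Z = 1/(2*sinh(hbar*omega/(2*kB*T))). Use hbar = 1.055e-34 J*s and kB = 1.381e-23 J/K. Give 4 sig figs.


Step 1: Compute x = hbar*omega/(kB*T) = 1.055e-34*9.064e+13/(1.381e-23*660.6) = 1.048
Step 2: x/2 = 0.5241
Step 3: sinh(x/2) = 0.5484
Step 4: Z = 1/(2*0.5484) = 0.9117

0.9117


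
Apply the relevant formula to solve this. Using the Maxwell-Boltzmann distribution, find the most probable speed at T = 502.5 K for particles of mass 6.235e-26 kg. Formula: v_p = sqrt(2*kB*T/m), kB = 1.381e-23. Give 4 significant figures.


Step 1: Numerator = 2*kB*T = 2*1.381e-23*502.5 = 1.388e-20
Step 2: Ratio = 1.388e-20 / 6.235e-26 = 2.226e+05
Step 3: v_p = sqrt(2.226e+05) = 471.8 m/s

471.8


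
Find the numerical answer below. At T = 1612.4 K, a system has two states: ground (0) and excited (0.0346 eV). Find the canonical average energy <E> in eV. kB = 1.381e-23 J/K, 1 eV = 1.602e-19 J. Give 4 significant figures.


Step 1: beta*E = 0.0346*1.602e-19/(1.381e-23*1612.4) = 0.2489
Step 2: exp(-beta*E) = 0.7796
Step 3: <E> = 0.0346*0.7796/(1+0.7796) = 0.01516 eV

0.01516


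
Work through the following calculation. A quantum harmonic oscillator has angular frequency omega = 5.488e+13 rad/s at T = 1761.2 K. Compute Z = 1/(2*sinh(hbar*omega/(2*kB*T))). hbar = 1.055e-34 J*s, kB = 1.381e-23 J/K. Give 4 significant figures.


Step 1: Compute x = hbar*omega/(kB*T) = 1.055e-34*5.488e+13/(1.381e-23*1761.2) = 0.238
Step 2: x/2 = 0.119
Step 3: sinh(x/2) = 0.1193
Step 4: Z = 1/(2*0.1193) = 4.191

4.191


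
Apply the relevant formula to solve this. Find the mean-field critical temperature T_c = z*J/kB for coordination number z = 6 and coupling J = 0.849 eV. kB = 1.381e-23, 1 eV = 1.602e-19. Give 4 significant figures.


Step 1: z*J = 6*0.849 = 5.094 eV
Step 2: Convert to Joules: 5.094*1.602e-19 = 8.161e-19 J
Step 3: T_c = 8.161e-19 / 1.381e-23 = 5.909e+04 K

5.909e+04


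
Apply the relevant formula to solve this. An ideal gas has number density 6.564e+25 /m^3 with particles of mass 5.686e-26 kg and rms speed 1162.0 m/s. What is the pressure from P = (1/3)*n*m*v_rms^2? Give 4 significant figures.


Step 1: v_rms^2 = 1162.0^2 = 1.35e+06
Step 2: n*m = 6.564e+25*5.686e-26 = 3.732
Step 3: P = (1/3)*3.732*1.35e+06 = 1.68e+06 Pa

1.68e+06


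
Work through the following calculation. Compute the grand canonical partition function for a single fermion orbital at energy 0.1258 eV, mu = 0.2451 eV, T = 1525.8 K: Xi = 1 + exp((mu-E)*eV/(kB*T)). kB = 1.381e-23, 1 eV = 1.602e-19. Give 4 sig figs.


Step 1: (mu - E) = 0.2451 - 0.1258 = 0.1193 eV
Step 2: x = (mu-E)*eV/(kB*T) = 0.1193*1.602e-19/(1.381e-23*1525.8) = 0.907
Step 3: exp(x) = 2.477
Step 4: Xi = 1 + 2.477 = 3.477

3.477


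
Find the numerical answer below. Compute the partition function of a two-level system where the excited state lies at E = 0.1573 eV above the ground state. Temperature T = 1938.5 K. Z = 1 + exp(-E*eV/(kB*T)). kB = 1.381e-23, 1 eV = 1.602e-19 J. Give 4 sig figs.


Step 1: Compute beta*E = E*eV/(kB*T) = 0.1573*1.602e-19/(1.381e-23*1938.5) = 0.9413
Step 2: exp(-beta*E) = exp(-0.9413) = 0.3901
Step 3: Z = 1 + 0.3901 = 1.39

1.39


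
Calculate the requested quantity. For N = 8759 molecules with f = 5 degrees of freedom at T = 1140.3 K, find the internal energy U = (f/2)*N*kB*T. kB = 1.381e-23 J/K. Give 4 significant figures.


Step 1: f/2 = 5/2 = 2.5
Step 2: N*kB*T = 8759*1.381e-23*1140.3 = 1.379e-16
Step 3: U = 2.5 * 1.379e-16 = 3.448e-16 J

3.448e-16


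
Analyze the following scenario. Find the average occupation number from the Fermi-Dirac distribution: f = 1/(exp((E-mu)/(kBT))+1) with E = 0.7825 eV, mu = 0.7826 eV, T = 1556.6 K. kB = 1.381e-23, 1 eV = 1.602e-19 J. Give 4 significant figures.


Step 1: (E - mu) = 0.7825 - 0.7826 = -0.0001 eV
Step 2: Convert: (E-mu)*eV = -1.602e-23 J
Step 3: x = (E-mu)*eV/(kB*T) = -0.0007452
Step 4: f = 1/(exp(-0.0007452)+1) = 0.5002

0.5002


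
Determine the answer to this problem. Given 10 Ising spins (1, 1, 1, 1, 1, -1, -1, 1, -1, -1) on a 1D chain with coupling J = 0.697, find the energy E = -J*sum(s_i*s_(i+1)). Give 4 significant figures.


Step 1: Nearest-neighbor products: 1, 1, 1, 1, -1, 1, -1, -1, 1
Step 2: Sum of products = 3
Step 3: E = -0.697 * 3 = -2.091

-2.091


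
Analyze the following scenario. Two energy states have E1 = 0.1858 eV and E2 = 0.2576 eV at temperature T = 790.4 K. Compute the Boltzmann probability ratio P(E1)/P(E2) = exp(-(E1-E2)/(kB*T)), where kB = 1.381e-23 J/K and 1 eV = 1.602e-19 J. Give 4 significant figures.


Step 1: Compute energy difference dE = E1 - E2 = 0.1858 - 0.2576 = -0.0718 eV
Step 2: Convert to Joules: dE_J = -0.0718 * 1.602e-19 = -1.15e-20 J
Step 3: Compute exponent = -dE_J / (kB * T) = -(-1.15e-20) / (1.381e-23 * 790.4) = 1.054
Step 4: P(E1)/P(E2) = exp(1.054) = 2.868

2.868


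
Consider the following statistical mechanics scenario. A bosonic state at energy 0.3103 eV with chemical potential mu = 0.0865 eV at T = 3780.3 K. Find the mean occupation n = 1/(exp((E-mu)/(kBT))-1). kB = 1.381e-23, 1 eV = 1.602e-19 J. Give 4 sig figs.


Step 1: (E - mu) = 0.2238 eV
Step 2: x = (E-mu)*eV/(kB*T) = 0.2238*1.602e-19/(1.381e-23*3780.3) = 0.6868
Step 3: exp(x) = 1.987
Step 4: n = 1/(exp(x)-1) = 1.013

1.013


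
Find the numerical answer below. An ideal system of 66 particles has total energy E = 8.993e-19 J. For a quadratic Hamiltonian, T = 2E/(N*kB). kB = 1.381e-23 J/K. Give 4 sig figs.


Step 1: Numerator = 2*E = 2*8.993e-19 = 1.799e-18 J
Step 2: Denominator = N*kB = 66*1.381e-23 = 9.115e-22
Step 3: T = 1.799e-18 / 9.115e-22 = 1973 K

1973


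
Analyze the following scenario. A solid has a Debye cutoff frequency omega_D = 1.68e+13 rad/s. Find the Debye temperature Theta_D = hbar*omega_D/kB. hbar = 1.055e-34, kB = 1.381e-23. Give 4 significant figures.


Step 1: hbar*omega_D = 1.055e-34 * 1.68e+13 = 1.772e-21 J
Step 2: Theta_D = 1.772e-21 / 1.381e-23
Step 3: Theta_D = 128.3 K

128.3


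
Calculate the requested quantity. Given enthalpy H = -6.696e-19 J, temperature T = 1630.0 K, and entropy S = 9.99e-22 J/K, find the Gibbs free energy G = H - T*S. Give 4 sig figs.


Step 1: T*S = 1630.0 * 9.99e-22 = 1.628e-18 J
Step 2: G = H - T*S = -6.696e-19 - 1.628e-18
Step 3: G = -2.298e-18 J

-2.298e-18


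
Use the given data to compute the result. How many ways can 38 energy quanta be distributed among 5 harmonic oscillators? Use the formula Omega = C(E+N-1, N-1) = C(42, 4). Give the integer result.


Step 1: Use binomial coefficient C(42, 4)
Step 2: Numerator = 42! / 38!
Step 3: Denominator = 4!
Step 4: Omega = 111930

111930


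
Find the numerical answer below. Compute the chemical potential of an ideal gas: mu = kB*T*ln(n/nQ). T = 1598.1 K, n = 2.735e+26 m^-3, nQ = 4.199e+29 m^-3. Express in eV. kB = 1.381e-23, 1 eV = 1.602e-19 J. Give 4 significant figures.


Step 1: n/nQ = 2.735e+26/4.199e+29 = 0.0006513
Step 2: ln(n/nQ) = -7.336
Step 3: mu = kB*T*ln(n/nQ) = 2.207e-20*-7.336 = -1.619e-19 J
Step 4: Convert to eV: -1.619e-19/1.602e-19 = -1.011 eV

-1.011


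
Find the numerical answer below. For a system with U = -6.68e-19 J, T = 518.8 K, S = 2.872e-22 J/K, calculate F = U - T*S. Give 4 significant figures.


Step 1: T*S = 518.8 * 2.872e-22 = 1.49e-19 J
Step 2: F = U - T*S = -6.68e-19 - 1.49e-19
Step 3: F = -8.17e-19 J

-8.17e-19


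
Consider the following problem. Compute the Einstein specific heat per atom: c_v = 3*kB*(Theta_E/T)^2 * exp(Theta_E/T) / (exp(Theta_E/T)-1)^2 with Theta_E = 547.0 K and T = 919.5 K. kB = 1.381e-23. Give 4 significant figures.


Step 1: x = Theta_E/T = 547.0/919.5 = 0.5949
Step 2: x^2 = 0.3539
Step 3: exp(x) = 1.813
Step 4: c_v = 3*1.381e-23*0.3539*1.813/(1.813-1)^2 = 4.023e-23

4.023e-23


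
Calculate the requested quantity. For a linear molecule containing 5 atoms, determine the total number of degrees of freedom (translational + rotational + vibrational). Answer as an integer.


Step 1: Translational DOF = 3
Step 2: Rotational DOF (linear) = 2
Step 3: Vibrational DOF = 3*5 - 5 = 10
Step 4: Total = 3 + 2 + 10 = 15

15


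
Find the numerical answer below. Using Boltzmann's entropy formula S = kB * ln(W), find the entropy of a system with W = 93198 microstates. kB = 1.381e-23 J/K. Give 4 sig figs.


Step 1: ln(W) = ln(93198) = 11.44
Step 2: S = kB * ln(W) = 1.381e-23 * 11.44
Step 3: S = 1.58e-22 J/K

1.58e-22


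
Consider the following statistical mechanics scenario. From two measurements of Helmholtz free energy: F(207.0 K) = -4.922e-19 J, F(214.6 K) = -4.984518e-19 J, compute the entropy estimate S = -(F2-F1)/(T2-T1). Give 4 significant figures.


Step 1: dF = F2 - F1 = -4.984518e-19 - (-4.922e-19) = -6.2518e-21 J
Step 2: dT = T2 - T1 = 214.6 - 207.0 = 7.6 K
Step 3: S = -dF/dT = -(-6.2518e-21)/7.6 = 8.226e-22 J/K

8.226e-22


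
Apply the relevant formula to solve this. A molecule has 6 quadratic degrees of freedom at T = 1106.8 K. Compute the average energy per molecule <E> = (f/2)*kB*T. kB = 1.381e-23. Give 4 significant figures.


Step 1: f/2 = 6/2 = 3
Step 2: kB*T = 1.381e-23 * 1106.8 = 1.528e-20
Step 3: <E> = 3 * 1.528e-20 = 4.585e-20 J

4.585e-20


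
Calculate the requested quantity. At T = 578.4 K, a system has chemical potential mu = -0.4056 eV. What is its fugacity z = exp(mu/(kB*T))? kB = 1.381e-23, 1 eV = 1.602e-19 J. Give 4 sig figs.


Step 1: Convert mu to Joules: -0.4056*1.602e-19 = -6.498e-20 J
Step 2: kB*T = 1.381e-23*578.4 = 7.988e-21 J
Step 3: mu/(kB*T) = -8.135
Step 4: z = exp(-8.135) = 0.0002932

0.0002932


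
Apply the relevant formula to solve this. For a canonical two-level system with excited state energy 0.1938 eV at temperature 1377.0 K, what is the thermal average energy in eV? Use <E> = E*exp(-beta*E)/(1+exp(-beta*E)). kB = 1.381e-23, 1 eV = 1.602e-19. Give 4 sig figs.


Step 1: beta*E = 0.1938*1.602e-19/(1.381e-23*1377.0) = 1.633
Step 2: exp(-beta*E) = 0.1954
Step 3: <E> = 0.1938*0.1954/(1+0.1954) = 0.03168 eV

0.03168


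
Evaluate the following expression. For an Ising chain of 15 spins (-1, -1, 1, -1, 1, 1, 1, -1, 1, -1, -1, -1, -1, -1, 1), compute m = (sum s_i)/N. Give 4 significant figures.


Step 1: Count up spins (+1): 6, down spins (-1): 9
Step 2: Total magnetization M = 6 - 9 = -3
Step 3: m = M/N = -3/15 = -0.2

-0.2
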